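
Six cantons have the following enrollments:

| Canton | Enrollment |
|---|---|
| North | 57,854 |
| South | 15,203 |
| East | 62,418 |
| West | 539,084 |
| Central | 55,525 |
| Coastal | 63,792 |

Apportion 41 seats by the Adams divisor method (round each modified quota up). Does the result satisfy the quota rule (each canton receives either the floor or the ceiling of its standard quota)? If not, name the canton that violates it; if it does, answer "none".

Standard quotas: North 2.988, South 0.785, East 3.224, West 27.841, Central 2.868, Coastal 3.295.
Adams allocation: North 3, South 1, East 4, West 26, Central 3, Coastal 4.
West has quota 27.841 (lower 27, upper 28) but receives 26 — outside the quota interval.

West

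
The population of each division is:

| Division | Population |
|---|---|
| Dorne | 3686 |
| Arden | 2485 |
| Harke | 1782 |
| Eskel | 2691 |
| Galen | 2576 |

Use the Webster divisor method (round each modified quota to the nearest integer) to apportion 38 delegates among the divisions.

Dorne 11; Arden 7; Harke 5; Eskel 8; Galen 7

Standard divisor 13220/38 ≈ 347.895; standard quotas: Dorne 10.595, Arden 7.143, Harke 5.122, Eskel 7.735, Galen 7.405.
Rounding to the nearest integer gives Dorne 11, Arden 7, Harke 5, Eskel 8, Galen 7 — total 38, matching the house size, so no adjustment is needed.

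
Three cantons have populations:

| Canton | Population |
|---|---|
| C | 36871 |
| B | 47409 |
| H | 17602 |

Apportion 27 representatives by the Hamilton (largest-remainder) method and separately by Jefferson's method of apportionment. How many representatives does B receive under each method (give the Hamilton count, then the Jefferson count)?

Hamilton: C 10, B 12, H 5.
Jefferson: C 10, B 13, H 4.
B gets 12 under Hamilton and 13 under Jefferson.

12 and 13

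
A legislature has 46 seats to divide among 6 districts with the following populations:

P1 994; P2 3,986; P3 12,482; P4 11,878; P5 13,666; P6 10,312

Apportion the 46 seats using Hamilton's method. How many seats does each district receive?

The standard divisor is 53318/46 ≈ 1159.087.
Standard quotas: P1 0.8576, P2 3.4389, P3 10.7688, P4 10.2477, P5 11.7903, P6 8.8967.
Lower quotas: P1 0, P2 3, P3 10, P4 10, P5 11, P6 8 (sum 42, leaving 4 seats).
Remainders in descending order: P6 0.8967, P1 0.8576, P5 0.7903, P3 0.7688, P2 0.4389, P4 0.2477.
The surplus seats go to P6, P1, P5, P3.

P1 1, P2 3, P3 11, P4 10, P5 12, P6 9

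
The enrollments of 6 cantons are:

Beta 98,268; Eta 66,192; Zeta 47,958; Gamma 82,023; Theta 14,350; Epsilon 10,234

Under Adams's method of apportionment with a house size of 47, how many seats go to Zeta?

7

Standard divisor 319025/47 ≈ 6787.766; standard quotas: Beta 14.477, Eta 9.752, Zeta 7.065, Gamma 12.084, Theta 2.114, Epsilon 1.508.
Rounding up gives 15, 10, 8, 13, 3, 2 = 51 seats, so the divisor must be adjusted.
With modified divisor 7300: modified quotas Beta 13.461, Eta 9.067, Zeta 6.570, Gamma 11.236, Theta 1.966, Epsilon 1.402.
Rounding up: Beta 14, Eta 10, Zeta 7, Gamma 12, Theta 2, Epsilon 2 (total 47).
Zeta receives 7.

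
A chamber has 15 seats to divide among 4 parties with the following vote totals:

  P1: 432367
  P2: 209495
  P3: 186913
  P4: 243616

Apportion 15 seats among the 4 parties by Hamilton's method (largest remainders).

P1 6, P2 3, P3 3, P4 3

Total 1072391; standard divisor 1072391/15 ≈ 71492.733.
Standard quotas: P1 6.0477, P2 2.9303, P3 2.6144, P4 3.4076.
Lower quotas: P1 6, P2 2, P3 2, P4 3 (sum 13, leaving 2 seats).
Remainders in descending order: P2 0.9303, P3 0.6144, P4 0.4076, P1 0.0477.
The surplus seats go to P2, P3.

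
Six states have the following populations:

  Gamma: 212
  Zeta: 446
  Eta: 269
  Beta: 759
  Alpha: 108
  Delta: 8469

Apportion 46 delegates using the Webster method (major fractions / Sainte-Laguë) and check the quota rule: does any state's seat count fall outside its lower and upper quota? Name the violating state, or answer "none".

Delta

Standard quotas: Gamma 0.950, Zeta 1.999, Eta 1.206, Beta 3.402, Alpha 0.484, Delta 37.959.
Webster allocation: Gamma 1, Zeta 2, Eta 1, Beta 3, Alpha 0, Delta 39.
Delta has quota 37.959 (lower 37, upper 38) but receives 39 — outside the quota interval.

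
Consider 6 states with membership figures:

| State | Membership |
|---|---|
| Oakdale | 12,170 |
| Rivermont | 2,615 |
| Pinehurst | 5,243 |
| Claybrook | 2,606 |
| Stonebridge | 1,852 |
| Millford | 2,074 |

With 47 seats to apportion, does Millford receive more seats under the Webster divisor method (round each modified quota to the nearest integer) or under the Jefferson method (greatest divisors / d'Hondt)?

Webster: Oakdale 21, Rivermont 5, Pinehurst 9, Claybrook 5, Stonebridge 3, Millford 4.
Jefferson: Oakdale 23, Rivermont 4, Pinehurst 10, Claybrook 4, Stonebridge 3, Millford 3.
Millford gets 4 under Webster and 3 under Jefferson.

Webster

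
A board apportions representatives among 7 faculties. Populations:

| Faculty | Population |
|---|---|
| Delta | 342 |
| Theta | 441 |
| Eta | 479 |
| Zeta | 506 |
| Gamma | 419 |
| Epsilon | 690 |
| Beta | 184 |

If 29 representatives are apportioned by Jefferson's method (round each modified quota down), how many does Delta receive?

3

Standard divisor 3061/29 ≈ 105.552; standard quotas: Delta 3.240, Theta 4.178, Eta 4.538, Zeta 4.794, Gamma 3.970, Epsilon 6.537, Beta 1.743.
Rounding down gives 3, 4, 4, 4, 3, 6, 1 = 25 seats, so the divisor must be adjusted.
With modified divisor 94: modified quotas Delta 3.638, Theta 4.691, Eta 5.096, Zeta 5.383, Gamma 4.457, Epsilon 7.340, Beta 1.957.
Rounding down: Delta 3, Theta 4, Eta 5, Zeta 5, Gamma 4, Epsilon 7, Beta 1 (total 29).
Delta receives 3.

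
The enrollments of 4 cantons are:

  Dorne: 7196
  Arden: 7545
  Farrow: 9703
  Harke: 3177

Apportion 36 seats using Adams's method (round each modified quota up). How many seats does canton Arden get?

Standard divisor 27621/36 ≈ 767.25; standard quotas: Dorne 9.379, Arden 9.834, Farrow 12.646, Harke 4.141.
Rounding up gives 10, 10, 13, 5 = 38 seats, so the divisor must be adjusted.
With modified divisor 804: modified quotas Dorne 8.950, Arden 9.384, Farrow 12.068, Harke 3.951.
Rounding up: Dorne 9, Arden 10, Farrow 13, Harke 4 (total 36).
Arden receives 10.

10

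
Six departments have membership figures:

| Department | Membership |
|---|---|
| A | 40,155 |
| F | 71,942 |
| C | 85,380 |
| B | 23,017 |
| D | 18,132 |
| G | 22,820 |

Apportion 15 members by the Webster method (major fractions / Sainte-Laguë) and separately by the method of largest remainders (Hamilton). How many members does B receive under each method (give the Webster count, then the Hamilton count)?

Webster: A 3, F 4, C 5, B 1, D 1, G 1.
Hamilton: A 2, F 4, C 5, B 2, D 1, G 1.
B gets 1 under Webster and 2 under Hamilton.

1 and 2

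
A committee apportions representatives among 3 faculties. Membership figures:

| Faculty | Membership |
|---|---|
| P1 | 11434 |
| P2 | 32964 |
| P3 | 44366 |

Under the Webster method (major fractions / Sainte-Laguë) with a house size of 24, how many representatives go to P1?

3

Standard divisor 88764/24 ≈ 3698.5; standard quotas: P1 3.092, P2 8.913, P3 11.996.
Rounding to the nearest integer gives P1 3, P2 9, P3 12 — total 24, matching the house size, so no adjustment is needed.
P1 receives 3.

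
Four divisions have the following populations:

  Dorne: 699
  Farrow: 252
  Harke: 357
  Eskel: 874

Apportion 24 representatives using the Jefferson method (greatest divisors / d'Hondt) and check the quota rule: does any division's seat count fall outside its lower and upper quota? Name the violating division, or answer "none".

none

Standard quotas: Dorne 7.688, Farrow 2.772, Harke 3.927, Eskel 9.613.
Jefferson allocation: Dorne 8, Farrow 2, Harke 4, Eskel 10.
Every allocation lies between the lower and upper quota.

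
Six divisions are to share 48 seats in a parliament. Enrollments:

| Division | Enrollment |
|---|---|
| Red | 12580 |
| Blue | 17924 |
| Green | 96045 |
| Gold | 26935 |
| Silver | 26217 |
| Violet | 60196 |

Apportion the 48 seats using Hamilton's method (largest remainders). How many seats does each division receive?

Red=3, Blue=4, Green=19, Gold=5, Silver=5, Violet=12

The standard divisor is 239897/48 ≈ 4997.854.
Standard quotas: Red 2.5171, Blue 3.5863, Green 19.2172, Gold 5.3893, Silver 5.2457, Violet 12.0444.
Lower quotas: Red 2, Blue 3, Green 19, Gold 5, Silver 5, Violet 12 (sum 46, leaving 2 seats).
Remainders in descending order: Blue 0.5863, Red 0.5171, Gold 0.3893, Silver 0.2457, Green 0.2172, Violet 0.0444.
Largest remainders: Blue, Red receive the extra seats.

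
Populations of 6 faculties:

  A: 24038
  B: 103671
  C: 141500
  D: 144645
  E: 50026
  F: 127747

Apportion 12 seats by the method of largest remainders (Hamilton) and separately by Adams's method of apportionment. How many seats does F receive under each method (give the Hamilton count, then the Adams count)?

3 and 2

Hamilton: A 0, B 2, C 3, D 3, E 1, F 3.
Adams: A 1, B 2, C 3, D 3, E 1, F 2.
F gets 3 under Hamilton and 2 under Adams.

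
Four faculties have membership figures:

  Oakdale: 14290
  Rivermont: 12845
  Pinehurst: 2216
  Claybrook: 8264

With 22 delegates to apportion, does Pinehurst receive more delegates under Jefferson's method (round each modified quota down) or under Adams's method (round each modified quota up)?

Adams

Jefferson: Oakdale 8, Rivermont 8, Pinehurst 1, Claybrook 5.
Adams: Oakdale 8, Rivermont 7, Pinehurst 2, Claybrook 5.
Pinehurst gets 1 under Jefferson and 2 under Adams.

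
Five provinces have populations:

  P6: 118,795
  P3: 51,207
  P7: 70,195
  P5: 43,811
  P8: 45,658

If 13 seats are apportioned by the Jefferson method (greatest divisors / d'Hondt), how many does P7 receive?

3

Standard divisor 329666/13 ≈ 25358.923; standard quotas: P6 4.685, P3 2.019, P7 2.768, P5 1.728, P8 1.800.
Rounding down gives 4, 2, 2, 1, 1 = 10 seats, so the divisor must be adjusted.
With modified divisor 22400: modified quotas P6 5.303, P3 2.286, P7 3.134, P5 1.956, P8 2.038.
Rounding down: P6 5, P3 2, P7 3, P5 1, P8 2 (total 13).
P7 receives 3.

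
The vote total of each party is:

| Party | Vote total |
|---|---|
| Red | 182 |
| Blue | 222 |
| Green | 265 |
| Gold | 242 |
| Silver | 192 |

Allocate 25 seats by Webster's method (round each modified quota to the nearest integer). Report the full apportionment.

Standard divisor 1103/25 ≈ 44.12; standard quotas: Red 4.125, Blue 5.032, Green 6.006, Gold 5.485, Silver 4.352.
Rounding to the nearest integer gives 4, 5, 6, 5, 4 = 24 seats, so the divisor must be adjusted.
With modified divisor 43: modified quotas Red 4.233, Blue 5.163, Green 6.163, Gold 5.628, Silver 4.465.
Rounding to the nearest integer: Red 4, Blue 5, Green 6, Gold 6, Silver 4 (total 25).

Red: 4, Blue: 5, Green: 6, Gold: 6, Silver: 4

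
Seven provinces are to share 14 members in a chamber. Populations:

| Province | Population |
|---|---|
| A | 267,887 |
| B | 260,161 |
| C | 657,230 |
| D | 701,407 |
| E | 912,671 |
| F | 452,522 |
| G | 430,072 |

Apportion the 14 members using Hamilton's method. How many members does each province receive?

Standard divisor: 3681950 ÷ 14 ≈ 262996.429.
Standard quotas: A 1.0186, B 0.9892, C 2.4990, D 2.6670, E 3.4703, F 1.7206, G 1.6353.
Lower quotas: A 1, B 0, C 2, D 2, E 3, F 1, G 1 (sum 10, leaving 4 seats).
Remainders in descending order: B 0.9892, F 0.7206, D 0.6670, G 0.6353, C 0.4990, E 0.4703, A 0.0186.
The surplus seats go to B, F, D, G.

A 1, B 1, C 2, D 3, E 3, F 2, G 2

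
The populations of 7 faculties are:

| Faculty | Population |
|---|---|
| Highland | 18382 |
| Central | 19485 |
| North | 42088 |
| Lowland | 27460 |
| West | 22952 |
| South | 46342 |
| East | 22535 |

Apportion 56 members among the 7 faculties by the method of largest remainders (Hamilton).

Total 199244; standard divisor 199244/56 ≈ 3557.929.
Standard quotas: Highland 5.1665, Central 5.4765, North 11.8294, Lowland 7.7180, West 6.4509, South 13.0250, East 6.3337.
Lower quotas: Highland 5, Central 5, North 11, Lowland 7, West 6, South 13, East 6 (sum 53, leaving 3 seats).
Remainders in descending order: North 0.8294, Lowland 0.7180, Central 0.4765, West 0.4509, East 0.3337, Highland 0.1665, South 0.0250.
The surplus seats go to North, Lowland, Central.

Highland: 5, Central: 6, North: 12, Lowland: 8, West: 6, South: 13, East: 6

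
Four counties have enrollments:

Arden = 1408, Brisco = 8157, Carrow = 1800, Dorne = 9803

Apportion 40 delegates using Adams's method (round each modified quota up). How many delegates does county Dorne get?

Standard divisor 21168/40 ≈ 529.2; standard quotas: Arden 2.661, Brisco 15.414, Carrow 3.401, Dorne 18.524.
Rounding up gives 3, 16, 4, 19 = 42 seats, so the divisor must be adjusted.
With modified divisor 560: modified quotas Arden 2.514, Brisco 14.566, Carrow 3.214, Dorne 17.505.
Rounding up: Arden 3, Brisco 15, Carrow 4, Dorne 18 (total 40).
Dorne receives 18.

18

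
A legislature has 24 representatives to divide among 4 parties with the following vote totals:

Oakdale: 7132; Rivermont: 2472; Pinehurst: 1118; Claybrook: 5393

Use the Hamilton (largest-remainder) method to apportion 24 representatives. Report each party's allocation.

The standard divisor is 16115/24 ≈ 671.458.
Standard quotas: Oakdale 10.6217, Rivermont 3.6815, Pinehurst 1.6650, Claybrook 8.0318.
Lower quotas: Oakdale 10, Rivermont 3, Pinehurst 1, Claybrook 8 (sum 22, leaving 2 seats).
Remainders in descending order: Rivermont 0.6815, Pinehurst 0.6650, Oakdale 0.6217, Claybrook 0.0318.
Largest remainders: Rivermont, Pinehurst receive the extra seats.

Oakdale=10, Rivermont=4, Pinehurst=2, Claybrook=8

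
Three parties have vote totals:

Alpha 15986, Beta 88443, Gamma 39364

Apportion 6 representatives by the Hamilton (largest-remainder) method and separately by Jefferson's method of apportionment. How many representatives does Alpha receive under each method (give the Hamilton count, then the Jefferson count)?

Hamilton: Alpha 1, Beta 4, Gamma 1.
Jefferson: Alpha 0, Beta 4, Gamma 2.
Alpha gets 1 under Hamilton and 0 under Jefferson.

1 and 0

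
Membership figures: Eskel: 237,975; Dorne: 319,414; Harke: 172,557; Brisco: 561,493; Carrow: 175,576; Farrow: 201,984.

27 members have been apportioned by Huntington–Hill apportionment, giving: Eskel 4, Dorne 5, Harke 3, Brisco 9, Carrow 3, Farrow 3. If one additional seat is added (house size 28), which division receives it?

Priority for the next seat is population ÷ (√(s·(s+1))).
Priorities: Eskel 53212.828, Dorne 58316.751, Harke 49812.915, Brisco 59186.559, Carrow 50684.425, Farrow 58307.758.
Highest priority: Brisco.

Brisco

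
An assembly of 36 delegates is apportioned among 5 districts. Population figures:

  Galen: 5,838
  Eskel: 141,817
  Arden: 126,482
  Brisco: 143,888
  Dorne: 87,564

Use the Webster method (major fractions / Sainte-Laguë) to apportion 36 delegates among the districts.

Galen 0, Eskel 10, Arden 9, Brisco 11, Dorne 6

Standard divisor 505589/36 ≈ 14044.139; standard quotas: Galen 0.416, Eskel 10.098, Arden 9.006, Brisco 10.245, Dorne 6.235.
Rounding to the nearest integer gives 0, 10, 9, 10, 6 = 35 seats, so the divisor must be adjusted.
With modified divisor 13600: modified quotas Galen 0.429, Eskel 10.428, Arden 9.300, Brisco 10.580, Dorne 6.439.
Rounding to the nearest integer: Galen 0, Eskel 10, Arden 9, Brisco 11, Dorne 6 (total 36).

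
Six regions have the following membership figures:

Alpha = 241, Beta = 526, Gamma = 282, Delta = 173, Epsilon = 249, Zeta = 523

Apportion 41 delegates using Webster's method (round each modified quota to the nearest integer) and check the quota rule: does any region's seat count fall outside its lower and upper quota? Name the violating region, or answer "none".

none

Standard quotas: Alpha 4.955, Beta 10.815, Gamma 5.798, Delta 3.557, Epsilon 5.120, Zeta 10.754.
Webster allocation: Alpha 5, Beta 11, Gamma 6, Delta 3, Epsilon 5, Zeta 11.
Every allocation lies between the lower and upper quota.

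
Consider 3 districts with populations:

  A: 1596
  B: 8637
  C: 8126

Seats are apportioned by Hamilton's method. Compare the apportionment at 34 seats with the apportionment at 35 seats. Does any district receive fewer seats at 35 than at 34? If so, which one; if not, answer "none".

none

At 34 seats: A 3, B 16, C 15.
At 35 seats: A 3, B 16, C 16.
No district's allocation decreased.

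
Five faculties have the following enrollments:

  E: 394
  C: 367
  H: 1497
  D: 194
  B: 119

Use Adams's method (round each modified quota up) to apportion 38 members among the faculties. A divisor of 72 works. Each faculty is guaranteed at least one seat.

E 6, C 6, H 21, D 3, B 2

With modified divisor 72: modified quotas E 5.472, C 5.097, H 20.792, D 2.694, B 1.653.
Rounding up: E 6, C 6, H 21, D 3, B 2 (total 38).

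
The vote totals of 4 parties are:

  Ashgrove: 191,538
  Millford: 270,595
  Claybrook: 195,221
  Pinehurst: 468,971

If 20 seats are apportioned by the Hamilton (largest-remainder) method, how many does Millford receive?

The standard divisor is 1126325/20 ≈ 56316.25.
Standard quotas: Ashgrove 3.4011, Millford 4.8049, Claybrook 3.4665, Pinehurst 8.3275.
Lower quotas: Ashgrove 3, Millford 4, Claybrook 3, Pinehurst 8 (sum 18, leaving 2 seats).
Remainders in descending order: Millford 0.8049, Claybrook 0.4665, Ashgrove 0.4011, Pinehurst 0.3275.
Largest remainders: Millford, Claybrook receive the extra seats.
Millford receives 5.

5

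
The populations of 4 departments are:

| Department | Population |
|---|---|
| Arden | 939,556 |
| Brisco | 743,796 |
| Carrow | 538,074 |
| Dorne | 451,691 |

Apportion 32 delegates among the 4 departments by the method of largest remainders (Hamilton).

Total 2673117; standard divisor 2673117/32 ≈ 83534.906.
Standard quotas: Arden 11.2475, Brisco 8.9040, Carrow 6.4413, Dorne 5.4072.
Lower quotas: Arden 11, Brisco 8, Carrow 6, Dorne 5 (sum 30, leaving 2 seats).
Remainders in descending order: Brisco 0.9040, Carrow 0.4413, Dorne 0.4072, Arden 0.2475.
Largest remainders: Brisco, Carrow receive the extra seats.

Arden=11, Brisco=9, Carrow=7, Dorne=5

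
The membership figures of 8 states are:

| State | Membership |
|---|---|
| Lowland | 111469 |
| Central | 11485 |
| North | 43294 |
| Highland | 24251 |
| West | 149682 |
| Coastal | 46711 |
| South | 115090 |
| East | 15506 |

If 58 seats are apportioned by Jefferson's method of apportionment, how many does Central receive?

Standard divisor 517488/58 ≈ 8922.207; standard quotas: Lowland 12.493, Central 1.287, North 4.852, Highland 2.718, West 16.776, Coastal 5.235, South 12.899, East 1.738.
Rounding down gives 12, 1, 4, 2, 16, 5, 12, 1 = 53 seats, so the divisor must be adjusted.
With modified divisor 8300: modified quotas Lowland 13.430, Central 1.384, North 5.216, Highland 2.922, West 18.034, Coastal 5.628, South 13.866, East 1.868.
Rounding down: Lowland 13, Central 1, North 5, Highland 2, West 18, Coastal 5, South 13, East 1 (total 58).
Central receives 1.

1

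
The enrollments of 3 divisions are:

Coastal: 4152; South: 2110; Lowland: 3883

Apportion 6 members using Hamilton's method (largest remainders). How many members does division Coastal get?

3

Standard divisor: 10145 ÷ 6 ≈ 1690.833.
Standard quotas: Coastal 2.456, South 1.248, Lowland 2.297.
Lower quotas: Coastal 2, South 1, Lowland 2 (sum 5, leaving 1 seat).
Remainders in descending order: Coastal 0.456, Lowland 0.297, South 0.248.
The surplus seat goes to Coastal.
Coastal receives 3.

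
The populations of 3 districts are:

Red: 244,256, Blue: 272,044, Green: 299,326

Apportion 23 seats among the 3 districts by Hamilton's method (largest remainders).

The standard divisor is 815626/23 = 35462.
Standard quotas: Red 6.8878, Blue 7.6714, Green 8.4408.
Lower quotas: Red 6, Blue 7, Green 8 (sum 21, leaving 2 seats).
Remainders in descending order: Red 0.8878, Blue 0.6714, Green 0.4408.
Largest remainders: Red, Blue receive the extra seats.

Red=7, Blue=8, Green=8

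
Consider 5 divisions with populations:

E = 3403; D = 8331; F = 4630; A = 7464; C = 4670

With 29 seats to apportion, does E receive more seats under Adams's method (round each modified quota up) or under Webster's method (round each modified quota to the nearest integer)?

Adams

Adams: E 4, D 8, F 5, A 7, C 5.
Webster: E 3, D 8, F 5, A 8, C 5.
E gets 4 under Adams and 3 under Webster.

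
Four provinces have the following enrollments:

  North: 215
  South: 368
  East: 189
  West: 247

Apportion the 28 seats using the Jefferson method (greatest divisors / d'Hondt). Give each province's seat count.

Standard divisor 1019/28 ≈ 36.393; standard quotas: North 5.908, South 10.112, East 5.193, West 6.787.
Rounding down gives 5, 10, 5, 6 = 26 seats, so the divisor must be adjusted.
With modified divisor 34: modified quotas North 6.324, South 10.824, East 5.559, West 7.265.
Rounding down: North 6, South 10, East 5, West 7 (total 28).

North 6; South 10; East 5; West 7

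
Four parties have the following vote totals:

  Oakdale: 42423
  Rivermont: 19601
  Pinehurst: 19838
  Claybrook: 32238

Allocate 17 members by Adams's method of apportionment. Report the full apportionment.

Oakdale 6, Rivermont 3, Pinehurst 3, Claybrook 5

Standard divisor 114100/17 ≈ 6711.765; standard quotas: Oakdale 6.321, Rivermont 2.920, Pinehurst 2.956, Claybrook 4.803.
Rounding up gives 7, 3, 3, 5 = 18 seats, so the divisor must be adjusted.
With modified divisor 7600: modified quotas Oakdale 5.582, Rivermont 2.579, Pinehurst 2.610, Claybrook 4.242.
Rounding up: Oakdale 6, Rivermont 3, Pinehurst 3, Claybrook 5 (total 17).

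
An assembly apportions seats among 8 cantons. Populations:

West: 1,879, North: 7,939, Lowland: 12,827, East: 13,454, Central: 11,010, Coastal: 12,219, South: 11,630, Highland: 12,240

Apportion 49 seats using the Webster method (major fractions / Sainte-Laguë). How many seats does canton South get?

7

Standard divisor 83198/49 ≈ 1697.918; standard quotas: West 1.107, North 4.676, Lowland 7.555, East 7.924, Central 6.484, Coastal 7.196, South 6.850, Highland 7.209.
Rounding to the nearest integer gives West 1, North 5, Lowland 8, East 8, Central 6, Coastal 7, South 7, Highland 7 — total 49, matching the house size, so no adjustment is needed.
South receives 7.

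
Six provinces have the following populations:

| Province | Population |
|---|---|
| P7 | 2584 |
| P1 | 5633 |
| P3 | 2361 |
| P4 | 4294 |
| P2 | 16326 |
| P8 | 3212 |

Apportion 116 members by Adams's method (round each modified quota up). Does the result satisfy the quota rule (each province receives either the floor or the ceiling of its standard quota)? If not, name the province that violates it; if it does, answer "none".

Standard quotas: P7 8.711, P1 18.989, P3 7.959, P4 14.476, P2 55.037, P8 10.828.
Adams allocation: P7 9, P1 19, P3 8, P4 15, P2 54, P8 11.
P2 has quota 55.037 (lower 55, upper 56) but receives 54 — outside the quota interval.

P2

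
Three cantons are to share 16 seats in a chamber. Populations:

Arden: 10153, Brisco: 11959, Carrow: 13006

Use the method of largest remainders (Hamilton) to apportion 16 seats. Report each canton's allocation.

Arden 5, Brisco 5, Carrow 6

Total 35118; standard divisor 35118/16 ≈ 2194.875.
Standard quotas: Arden 4.6258, Brisco 5.4486, Carrow 5.9256.
Lower quotas: Arden 4, Brisco 5, Carrow 5 (sum 14, leaving 2 seats).
Remainders in descending order: Carrow 0.9256, Arden 0.6258, Brisco 0.4486.
Largest remainders: Carrow, Arden receive the extra seats.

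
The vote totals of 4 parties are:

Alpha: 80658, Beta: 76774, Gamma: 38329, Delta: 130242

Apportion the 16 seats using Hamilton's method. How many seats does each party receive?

Alpha 4, Beta 4, Gamma 2, Delta 6

Standard divisor: 326003 ÷ 16 ≈ 20375.188.
Standard quotas: Alpha 3.9586, Beta 3.7680, Gamma 1.8812, Delta 6.3922.
Lower quotas: Alpha 3, Beta 3, Gamma 1, Delta 6 (sum 13, leaving 3 seats).
Remainders in descending order: Alpha 0.9586, Gamma 0.8812, Beta 0.7680, Delta 0.3922.
The surplus seats go to Alpha, Gamma, Beta.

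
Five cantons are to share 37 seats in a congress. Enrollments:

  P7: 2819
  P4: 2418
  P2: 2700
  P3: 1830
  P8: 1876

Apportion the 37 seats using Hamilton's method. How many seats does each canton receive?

Standard divisor: 11643 ÷ 37 ≈ 314.676.
Standard quotas: P7 8.958, P4 7.684, P2 8.580, P3 5.816, P8 5.962.
Lower quotas: P7 8, P4 7, P2 8, P3 5, P8 5 (sum 33, leaving 4 seats).
Remainders in descending order: P8 0.962, P7 0.958, P3 0.816, P4 0.684, P2 0.580.
The surplus seats go to P8, P7, P3, P4.

P7 9, P4 8, P2 8, P3 6, P8 6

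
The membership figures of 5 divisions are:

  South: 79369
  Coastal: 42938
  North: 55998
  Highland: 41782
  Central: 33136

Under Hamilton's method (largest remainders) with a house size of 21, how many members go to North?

Total 253223; standard divisor 253223/21 ≈ 12058.238.
Standard quotas: South 6.5821, Coastal 3.5609, North 4.6440, Highland 3.4650, Central 2.7480.
Lower quotas: South 6, Coastal 3, North 4, Highland 3, Central 2 (sum 18, leaving 3 seats).
Remainders in descending order: Central 0.7480, North 0.6440, South 0.5821, Coastal 0.5609, Highland 0.4650.
Largest remainders: Central, North, South receive the extra seats.
North receives 5.

5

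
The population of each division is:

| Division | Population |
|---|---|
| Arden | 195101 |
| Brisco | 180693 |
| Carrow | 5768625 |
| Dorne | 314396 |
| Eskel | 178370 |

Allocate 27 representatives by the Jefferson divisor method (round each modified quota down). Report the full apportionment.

Standard divisor 6637185/27 ≈ 245821.667; standard quotas: Arden 0.794, Brisco 0.735, Carrow 23.467, Dorne 1.279, Eskel 0.726.
Rounding down gives 0, 0, 23, 1, 0 = 24 seats, so the divisor must be adjusted.
With modified divisor 217800: modified quotas Arden 0.896, Brisco 0.830, Carrow 26.486, Dorne 1.444, Eskel 0.819.
Rounding down: Arden 0, Brisco 0, Carrow 26, Dorne 1, Eskel 0 (total 27).

Arden 0; Brisco 0; Carrow 26; Dorne 1; Eskel 0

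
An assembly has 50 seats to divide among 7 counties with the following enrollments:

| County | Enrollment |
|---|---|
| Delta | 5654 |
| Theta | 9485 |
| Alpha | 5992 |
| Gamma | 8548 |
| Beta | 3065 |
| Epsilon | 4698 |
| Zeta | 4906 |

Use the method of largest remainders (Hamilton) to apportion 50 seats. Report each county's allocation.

Total 42348; standard divisor 42348/50 ≈ 846.96.
Standard quotas: Delta 6.6756, Theta 11.1989, Alpha 7.0747, Gamma 10.0926, Beta 3.6188, Epsilon 5.5469, Zeta 5.7925.
Lower quotas: Delta 6, Theta 11, Alpha 7, Gamma 10, Beta 3, Epsilon 5, Zeta 5 (sum 47, leaving 3 seats).
Remainders in descending order: Zeta 0.7925, Delta 0.6756, Beta 0.6188, Epsilon 0.5469, Theta 0.1989, Gamma 0.0926, Alpha 0.0747.
The surplus seats go to Zeta, Delta, Beta.

Delta 7, Theta 11, Alpha 7, Gamma 10, Beta 4, Epsilon 5, Zeta 6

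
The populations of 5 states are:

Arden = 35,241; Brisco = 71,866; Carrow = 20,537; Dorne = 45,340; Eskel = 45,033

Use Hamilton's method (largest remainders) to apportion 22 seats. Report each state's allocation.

Total 218017; standard divisor 218017/22 ≈ 9909.864.
Standard quotas: Arden 3.5562, Brisco 7.2520, Carrow 2.0724, Dorne 4.5752, Eskel 4.5443.
Lower quotas: Arden 3, Brisco 7, Carrow 2, Dorne 4, Eskel 4 (sum 20, leaving 2 seats).
Remainders in descending order: Dorne 0.5752, Arden 0.5562, Eskel 0.5443, Brisco 0.2520, Carrow 0.0724.
Largest remainders: Dorne, Arden receive the extra seats.

Arden: 4; Brisco: 7; Carrow: 2; Dorne: 5; Eskel: 4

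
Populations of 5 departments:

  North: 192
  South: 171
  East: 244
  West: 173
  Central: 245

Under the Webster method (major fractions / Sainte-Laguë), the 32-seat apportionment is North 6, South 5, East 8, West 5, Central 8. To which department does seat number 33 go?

West

Priority for the next seat is population ÷ (current seats + 0.5).
Priorities: North 29.538, South 31.091, East 28.706, West 31.455, Central 28.824.
Highest priority: West.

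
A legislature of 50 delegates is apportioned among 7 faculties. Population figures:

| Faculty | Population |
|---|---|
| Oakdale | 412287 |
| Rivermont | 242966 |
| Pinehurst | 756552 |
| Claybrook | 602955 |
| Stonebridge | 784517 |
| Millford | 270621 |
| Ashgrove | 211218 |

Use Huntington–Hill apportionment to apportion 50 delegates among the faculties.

With divisor 64733: modified quotas Oakdale 6.369, Rivermont 3.753, Pinehurst 11.687, Claybrook 9.314, Stonebridge 12.119, Millford 4.181, Ashgrove 3.263.
Geometric-mean thresholds: Oakdale √(6·7)=6.481, Rivermont √(3·4)=3.464, Pinehurst √(11·12)=11.489, Claybrook √(9·10)=9.487, Stonebridge √(12·13)=12.490, Millford √(4·5)=4.472, Ashgrove √(3·4)=3.464.
Each quota rounded against its threshold gives Oakdale 6, Rivermont 4, Pinehurst 12, Claybrook 9, Stonebridge 12, Millford 4, Ashgrove 3 (total 50).

Oakdale 6, Rivermont 4, Pinehurst 12, Claybrook 9, Stonebridge 12, Millford 4, Ashgrove 3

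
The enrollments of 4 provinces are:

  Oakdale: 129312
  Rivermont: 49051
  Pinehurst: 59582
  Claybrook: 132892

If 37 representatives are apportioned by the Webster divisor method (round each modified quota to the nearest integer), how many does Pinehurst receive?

Standard divisor 370837/37 ≈ 10022.622; standard quotas: Oakdale 12.902, Rivermont 4.894, Pinehurst 5.945, Claybrook 13.259.
Rounding to the nearest integer gives Oakdale 13, Rivermont 5, Pinehurst 6, Claybrook 13 — total 37, matching the house size, so no adjustment is needed.
Pinehurst receives 6.

6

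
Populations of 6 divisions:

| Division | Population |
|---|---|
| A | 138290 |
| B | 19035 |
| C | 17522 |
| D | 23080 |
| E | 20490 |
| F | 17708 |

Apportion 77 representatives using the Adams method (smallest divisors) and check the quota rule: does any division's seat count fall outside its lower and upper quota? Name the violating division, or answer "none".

Standard quotas: A 45.096, B 6.207, C 5.714, D 7.526, E 6.682, F 5.775.
Adams allocation: A 44, B 6, C 6, D 8, E 7, F 6.
A has quota 45.096 (lower 45, upper 46) but receives 44 — outside the quota interval.

A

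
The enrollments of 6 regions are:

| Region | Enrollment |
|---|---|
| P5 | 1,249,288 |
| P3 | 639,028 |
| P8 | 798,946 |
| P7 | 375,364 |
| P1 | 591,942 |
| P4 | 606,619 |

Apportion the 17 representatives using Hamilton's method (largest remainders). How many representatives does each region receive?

The standard divisor is 4261187/17 ≈ 250658.059.
Standard quotas: P5 4.9840, P3 2.5494, P8 3.1874, P7 1.4975, P1 2.3616, P4 2.4201.
Lower quotas: P5 4, P3 2, P8 3, P7 1, P1 2, P4 2 (sum 14, leaving 3 seats).
Remainders in descending order: P5 0.9840, P3 0.5494, P7 0.4975, P4 0.4201, P1 0.3616, P8 0.1874.
Largest remainders: P5, P3, P7 receive the extra seats.

P5: 5, P3: 3, P8: 3, P7: 2, P1: 2, P4: 2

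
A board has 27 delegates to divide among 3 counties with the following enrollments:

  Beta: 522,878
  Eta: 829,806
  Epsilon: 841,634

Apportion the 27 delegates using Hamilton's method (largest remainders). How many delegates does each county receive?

Total 2194318; standard divisor 2194318/27 ≈ 81271.037.
Standard quotas: Beta 6.4338, Eta 10.2104, Epsilon 10.3559.
Lower quotas: Beta 6, Eta 10, Epsilon 10 (sum 26, leaving 1 seat).
Remainders in descending order: Beta 0.4338, Epsilon 0.3559, Eta 0.2104.
Largest remainder: Beta receives the extra seat.

Beta 7; Eta 10; Epsilon 10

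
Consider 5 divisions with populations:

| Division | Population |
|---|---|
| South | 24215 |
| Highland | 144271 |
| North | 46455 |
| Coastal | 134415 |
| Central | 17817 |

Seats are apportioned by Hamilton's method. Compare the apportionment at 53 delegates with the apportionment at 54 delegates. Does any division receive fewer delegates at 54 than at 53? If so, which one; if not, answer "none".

At 53 seats: South 3, Highland 21, North 7, Coastal 19, Central 3.
At 54 seats: South 3, Highland 21, North 7, Coastal 20, Central 3.
No division's allocation decreased.

none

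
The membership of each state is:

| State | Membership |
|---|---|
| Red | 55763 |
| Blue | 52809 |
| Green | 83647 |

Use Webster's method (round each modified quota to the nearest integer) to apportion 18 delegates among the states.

Red 5, Blue 5, Green 8

Standard divisor 192219/18 ≈ 10678.833; standard quotas: Red 5.222, Blue 4.945, Green 7.833.
Rounding to the nearest integer gives Red 5, Blue 5, Green 8 — total 18, matching the house size, so no adjustment is needed.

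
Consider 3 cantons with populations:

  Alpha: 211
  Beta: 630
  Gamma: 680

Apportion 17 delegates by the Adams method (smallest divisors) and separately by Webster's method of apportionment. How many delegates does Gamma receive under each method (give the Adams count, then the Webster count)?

Adams: Alpha 3, Beta 7, Gamma 7.
Webster: Alpha 2, Beta 7, Gamma 8.
Gamma gets 7 under Adams and 8 under Webster.

7 and 8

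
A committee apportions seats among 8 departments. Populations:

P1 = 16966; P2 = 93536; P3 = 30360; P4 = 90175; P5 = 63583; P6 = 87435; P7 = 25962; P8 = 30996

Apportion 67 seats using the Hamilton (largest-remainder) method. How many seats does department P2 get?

14

Standard divisor: 439013 ÷ 67 ≈ 6552.433.
Standard quotas: P1 2.5893, P2 14.2750, P3 4.6334, P4 13.7621, P5 9.7037, P6 13.3439, P7 3.9622, P8 4.7305.
Lower quotas: P1 2, P2 14, P3 4, P4 13, P5 9, P6 13, P7 3, P8 4 (sum 62, leaving 5 seats).
Remainders in descending order: P7 0.9622, P4 0.7621, P8 0.7305, P5 0.7037, P3 0.6334, P1 0.5893, P6 0.3439, P2 0.2750.
The surplus seats go to P7, P4, P8, P5, P3.
P2 receives 14.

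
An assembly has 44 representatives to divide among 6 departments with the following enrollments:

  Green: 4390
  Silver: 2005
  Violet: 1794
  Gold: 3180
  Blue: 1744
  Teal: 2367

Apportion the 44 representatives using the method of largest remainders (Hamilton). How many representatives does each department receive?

The standard divisor is 15480/44 ≈ 351.818.
Standard quotas: Green 12.478, Silver 5.699, Violet 5.099, Gold 9.039, Blue 4.957, Teal 6.728.
Lower quotas: Green 12, Silver 5, Violet 5, Gold 9, Blue 4, Teal 6 (sum 41, leaving 3 seats).
Remainders in descending order: Blue 0.957, Teal 0.728, Silver 0.699, Green 0.478, Violet 0.099, Gold 0.039.
Largest remainders: Blue, Teal, Silver receive the extra seats.

Green: 12, Silver: 6, Violet: 5, Gold: 9, Blue: 5, Teal: 7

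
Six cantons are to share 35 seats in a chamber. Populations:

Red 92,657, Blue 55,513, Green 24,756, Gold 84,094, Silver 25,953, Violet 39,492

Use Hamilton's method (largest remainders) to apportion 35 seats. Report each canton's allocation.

Standard divisor: 322465 ÷ 35 ≈ 9213.286.
Standard quotas: Red 10.0569, Blue 6.0253, Green 2.6870, Gold 9.1275, Silver 2.8169, Violet 4.2864.
Lower quotas: Red 10, Blue 6, Green 2, Gold 9, Silver 2, Violet 4 (sum 33, leaving 2 seats).
Remainders in descending order: Silver 0.8169, Green 0.6870, Violet 0.2864, Gold 0.1275, Red 0.0569, Blue 0.0253.
The surplus seats go to Silver, Green.

Red 10, Blue 6, Green 3, Gold 9, Silver 3, Violet 4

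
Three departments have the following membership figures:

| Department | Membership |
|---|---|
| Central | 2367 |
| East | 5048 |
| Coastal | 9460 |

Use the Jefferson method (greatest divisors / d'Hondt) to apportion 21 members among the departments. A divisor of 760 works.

With modified divisor 760: modified quotas Central 3.114, East 6.642, Coastal 12.447.
Rounding down: Central 3, East 6, Coastal 12 (total 21).

Central 3, East 6, Coastal 12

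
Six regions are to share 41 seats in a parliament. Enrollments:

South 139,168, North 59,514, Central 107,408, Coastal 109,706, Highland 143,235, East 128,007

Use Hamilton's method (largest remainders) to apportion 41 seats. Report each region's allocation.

The standard divisor is 687038/41 ≈ 16757.024.
Standard quotas: South 8.3051, North 3.5516, Central 6.4097, Coastal 6.5469, Highland 8.5478, East 7.6390.
Lower quotas: South 8, North 3, Central 6, Coastal 6, Highland 8, East 7 (sum 38, leaving 3 seats).
Remainders in descending order: East 0.6390, North 0.5516, Highland 0.5478, Coastal 0.5469, Central 0.4097, South 0.3051.
The surplus seats go to East, North, Highland.

South: 8, North: 4, Central: 6, Coastal: 6, Highland: 9, East: 8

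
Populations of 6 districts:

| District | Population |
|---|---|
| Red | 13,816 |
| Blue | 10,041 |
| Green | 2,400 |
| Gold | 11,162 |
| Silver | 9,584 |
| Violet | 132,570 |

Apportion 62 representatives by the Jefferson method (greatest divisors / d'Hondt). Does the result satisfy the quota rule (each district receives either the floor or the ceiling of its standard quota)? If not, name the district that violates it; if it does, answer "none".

Violet

Standard quotas: Red 4.770, Blue 3.467, Green 0.829, Gold 3.854, Silver 3.309, Violet 45.772.
Jefferson allocation: Red 5, Blue 3, Green 0, Gold 4, Silver 3, Violet 47.
Violet has quota 45.772 (lower 45, upper 46) but receives 47 — outside the quota interval.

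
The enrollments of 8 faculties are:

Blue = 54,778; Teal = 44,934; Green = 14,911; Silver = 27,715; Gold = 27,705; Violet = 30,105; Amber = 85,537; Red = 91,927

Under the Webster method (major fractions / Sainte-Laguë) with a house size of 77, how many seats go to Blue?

11

Standard divisor 377612/77 ≈ 4904.052; standard quotas: Blue 11.170, Teal 9.163, Green 3.041, Silver 5.651, Gold 5.649, Violet 6.139, Amber 17.442, Red 18.745.
Rounding to the nearest integer gives Blue 11, Teal 9, Green 3, Silver 6, Gold 6, Violet 6, Amber 17, Red 19 — total 77, matching the house size, so no adjustment is needed.
Blue receives 11.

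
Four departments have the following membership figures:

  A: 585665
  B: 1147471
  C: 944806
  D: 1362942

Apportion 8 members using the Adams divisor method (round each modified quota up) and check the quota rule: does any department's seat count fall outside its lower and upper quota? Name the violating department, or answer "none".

Standard quotas: A 1.159, B 2.272, C 1.870, D 2.698.
Adams allocation: A 1, B 2, C 2, D 3.
Every allocation lies between the lower and upper quota.

none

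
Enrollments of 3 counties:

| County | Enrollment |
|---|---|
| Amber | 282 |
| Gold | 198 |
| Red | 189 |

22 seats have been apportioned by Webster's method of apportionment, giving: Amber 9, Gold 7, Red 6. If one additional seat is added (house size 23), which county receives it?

Priority for the next seat is population ÷ (current seats + 0.5).
Priorities: Amber 29.684, Gold 26.400, Red 29.077.
Highest priority: Amber.

Amber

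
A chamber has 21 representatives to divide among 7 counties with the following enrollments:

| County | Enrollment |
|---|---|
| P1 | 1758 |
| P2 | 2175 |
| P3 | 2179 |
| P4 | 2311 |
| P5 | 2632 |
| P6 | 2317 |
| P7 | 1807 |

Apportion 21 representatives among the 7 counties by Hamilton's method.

The standard divisor is 15179/21 ≈ 722.81.
Standard quotas: P1 2.432, P2 3.009, P3 3.015, P4 3.197, P5 3.641, P6 3.206, P7 2.500.
Lower quotas: P1 2, P2 3, P3 3, P4 3, P5 3, P6 3, P7 2 (sum 19, leaving 2 seats).
Remainders in descending order: P5 0.641, P7 0.500, P1 0.432, P6 0.206, P4 0.197, P3 0.015, P2 0.009.
The surplus seats go to P5, P7.

P1=2, P2=3, P3=3, P4=3, P5=4, P6=3, P7=3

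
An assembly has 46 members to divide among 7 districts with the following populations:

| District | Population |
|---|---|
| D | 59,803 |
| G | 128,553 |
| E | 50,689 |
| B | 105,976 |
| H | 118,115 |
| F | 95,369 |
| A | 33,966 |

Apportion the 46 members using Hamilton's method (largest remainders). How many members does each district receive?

Standard divisor: 592471 ÷ 46 ≈ 12879.804.
Standard quotas: D 4.6432, G 9.9810, E 3.9355, B 8.2281, H 9.1706, F 7.4045, A 2.6372.
Lower quotas: D 4, G 9, E 3, B 8, H 9, F 7, A 2 (sum 42, leaving 4 seats).
Remainders in descending order: G 0.9810, E 0.9355, D 0.6432, A 0.6372, F 0.4045, B 0.2281, H 0.1706.
Largest remainders: G, E, D, A receive the extra seats.

D 5, G 10, E 4, B 8, H 9, F 7, A 3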